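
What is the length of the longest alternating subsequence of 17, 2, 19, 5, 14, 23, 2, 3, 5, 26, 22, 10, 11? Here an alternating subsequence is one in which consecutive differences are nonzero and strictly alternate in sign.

9

A longest alternating subsequence is 17, 2, 19, 5, 14, 2, 26, 10, 11 (positions 1,2,3,4,5,7,10,12,13); its 8 consecutive differences strictly alternate in sign, and length 9 is optimal.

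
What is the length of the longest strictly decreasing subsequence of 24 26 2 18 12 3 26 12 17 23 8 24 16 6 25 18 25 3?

6

One longest decreasing subsequence is 24, 18, 12, 8, 6, 3 (positions 1,4,5,11,14,18), of length 6; no longer one exists.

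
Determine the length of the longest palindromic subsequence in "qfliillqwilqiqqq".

Using dp[i][j] = 2 + dp[i+1][j−1] if the ends match, else max(dp[i+1][j], dp[i][j−1]):
dp[1][16] = 8. A witness is qiilliiq at positions 1,4,5,6,7,10,13,16.

8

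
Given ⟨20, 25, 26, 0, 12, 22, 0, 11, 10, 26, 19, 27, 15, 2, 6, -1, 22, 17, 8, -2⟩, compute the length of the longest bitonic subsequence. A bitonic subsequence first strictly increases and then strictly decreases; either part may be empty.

9

One longest bitonic subsequence is 20, 25, 26, 22, 19, 15, 6, -1, -2 (positions 1,2,3,6,11,13,15,16,20): it rises to 26 then falls. Length 9 is optimal.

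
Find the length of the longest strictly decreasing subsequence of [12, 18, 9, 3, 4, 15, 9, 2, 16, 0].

Scanning left to right, the best length ending at each element is: 12→1, 18→1, 9→2, 3→3, 4→3, 15→2, 9→3, 2→4, 16→2, 0→5.
So the longest decreasing subsequence has length 5, e.g. 12, 9, 3, 2, 0.

5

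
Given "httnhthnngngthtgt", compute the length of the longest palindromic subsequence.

11

One longest palindromic subsequence is tthtgngthtt (positions 2,3,5,6,10,11,12,13,14,15,17); it reads the same forward and backward, and the interval DP gives dp[1][17] = 11.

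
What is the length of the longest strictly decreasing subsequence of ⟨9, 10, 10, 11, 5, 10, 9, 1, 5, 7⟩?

4

Let dp[i] be the longest decreasing subsequence ending at position i. Then dp = [1, 1, 1, 1, 2, 2, 3, 4, 4, 4].
The maximum is 4; one witness is 11, 10, 9, 1 at positions 4,6,7,8.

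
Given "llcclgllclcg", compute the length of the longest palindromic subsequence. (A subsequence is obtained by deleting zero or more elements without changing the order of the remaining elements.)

One longest palindromic subsequence is cclllcc (positions 3,4,5,7,8,9,11); it reads the same forward and backward, and the interval DP gives dp[1][12] = 7.

7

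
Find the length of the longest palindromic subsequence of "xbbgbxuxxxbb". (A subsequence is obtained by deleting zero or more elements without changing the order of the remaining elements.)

Using dp[i][j] = 2 + dp[i+1][j−1] if the ends match, else max(dp[i+1][j], dp[i][j−1]):
dp[1][12] = 8. A witness is bbxxxxbb at positions 2,3,6,8,9,10,11,12.

8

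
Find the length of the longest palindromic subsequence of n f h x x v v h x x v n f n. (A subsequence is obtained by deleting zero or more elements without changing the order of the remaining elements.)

10

Using dp[i][j] = 2 + dp[i+1][j−1] if the ends match, else max(dp[i+1][j], dp[i][j−1]):
dp[1][14] = 10. A witness is nfxxvvxxfn at positions 1,2,4,5,6,7,9,10,13,14.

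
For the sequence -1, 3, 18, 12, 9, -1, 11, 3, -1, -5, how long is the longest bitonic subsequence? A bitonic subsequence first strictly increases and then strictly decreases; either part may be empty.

One longest bitonic subsequence is -1, 3, 18, 12, 11, 3, -1, -5 (positions 1,2,3,4,7,8,9,10): it rises to 18 then falls. Length 8 is optimal.

8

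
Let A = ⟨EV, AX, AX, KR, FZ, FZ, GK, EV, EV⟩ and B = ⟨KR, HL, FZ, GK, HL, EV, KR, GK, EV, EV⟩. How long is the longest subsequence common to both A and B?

5

Backtracking the LCS table gives one alignment: EV (A1,B6) → KR (A4,B7) → GK (A7,B8) → EV (A8,B9) → EV (A9,B10).
So the longest common subsequence has length 5.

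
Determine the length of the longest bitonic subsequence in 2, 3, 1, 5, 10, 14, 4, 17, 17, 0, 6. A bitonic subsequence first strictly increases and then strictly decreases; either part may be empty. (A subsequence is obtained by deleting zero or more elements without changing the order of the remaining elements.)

Let inc[i] be the LIS ending at i and dec[i] the longest strictly decreasing subsequence starting at i. inc = [1, 2, 1, 3, 4, 5, 3, 6, 6, 1, 4], dec = [3, 3, 2, 3, 3, 3, 2, 2, 2, 1, 1].
max_i inc[i]+dec[i]−1 = 7, with one witness 2, 3, 5, 10, 14, 4, 0.

7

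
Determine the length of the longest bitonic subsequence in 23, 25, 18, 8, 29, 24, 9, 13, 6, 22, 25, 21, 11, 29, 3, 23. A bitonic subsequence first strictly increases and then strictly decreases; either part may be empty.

8

One longest bitonic subsequence is 23, 25, 29, 24, 22, 21, 11, 3 (positions 1,2,5,6,10,12,13,15): it rises to 29 then falls. Length 8 is optimal.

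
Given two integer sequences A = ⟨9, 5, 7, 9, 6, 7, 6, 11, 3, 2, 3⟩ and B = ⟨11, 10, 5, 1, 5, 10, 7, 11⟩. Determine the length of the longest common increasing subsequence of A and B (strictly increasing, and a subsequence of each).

For each value that appears in both, track the longest common increasing run ending there.
The best achievable length is 3; one witness is 5, 7, 11 (A-positions 2,3,8, B-positions 3,7,8).

3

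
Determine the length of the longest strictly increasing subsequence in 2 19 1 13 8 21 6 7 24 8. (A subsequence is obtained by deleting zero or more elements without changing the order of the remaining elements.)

4

Let dp[i] be the longest increasing subsequence ending at position i. Then dp = [1, 2, 1, 2, 2, 3, 2, 3, 4, 4].
The maximum is 4; one witness is 2, 19, 21, 24 at positions 1,2,6,9.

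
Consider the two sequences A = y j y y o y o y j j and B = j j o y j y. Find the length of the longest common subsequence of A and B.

4

A longest common subsequence is joyy (length 4); the LCS DP confirms no longer common subsequence exists.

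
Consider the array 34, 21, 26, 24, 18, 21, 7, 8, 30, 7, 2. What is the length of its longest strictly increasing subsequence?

One longest increasing subsequence is 21, 26, 30 (positions 2,3,9), of length 3; no longer one exists.

3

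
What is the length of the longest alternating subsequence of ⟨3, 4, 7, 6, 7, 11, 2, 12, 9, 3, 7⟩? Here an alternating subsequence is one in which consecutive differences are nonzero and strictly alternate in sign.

8

Track the best alternating length ending on an up-step vs a down-step at each position: up/down = 1/1, 2/1, 2/1, 2/3, 4/1, 4/1, 1/5, 6/1, 6/7, 6/7, 8/7.
The maximum over both is 8; one such subsequence is 3, 7, 6, 7, 2, 12, 3, 7.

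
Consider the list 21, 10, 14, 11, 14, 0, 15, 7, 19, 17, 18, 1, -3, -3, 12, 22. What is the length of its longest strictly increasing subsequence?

Let dp[i] be the longest increasing subsequence ending at position i. Then dp = [1, 1, 2, 2, 3, 1, 4, 2, 5, 5, 6, 2, 1, 1, 3, 7].
The maximum is 7; one witness is 10, 11, 14, 15, 17, 18, 22 at positions 2,4,5,7,10,11,16.

7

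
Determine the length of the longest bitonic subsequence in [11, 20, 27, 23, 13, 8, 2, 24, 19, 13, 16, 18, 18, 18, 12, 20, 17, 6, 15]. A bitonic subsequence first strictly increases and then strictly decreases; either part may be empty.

8

One longest bitonic subsequence is 11, 20, 27, 24, 19, 18, 17, 15 (positions 1,2,3,8,9,14,17,19): it rises to 27 then falls. Length 8 is optimal.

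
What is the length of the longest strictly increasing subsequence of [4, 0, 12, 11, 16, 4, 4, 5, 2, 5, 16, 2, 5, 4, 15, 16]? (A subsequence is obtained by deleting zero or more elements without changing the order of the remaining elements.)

One longest increasing subsequence is 0, 4, 5, 15, 16 (positions 2,6,8,15,16), of length 5; no longer one exists.

5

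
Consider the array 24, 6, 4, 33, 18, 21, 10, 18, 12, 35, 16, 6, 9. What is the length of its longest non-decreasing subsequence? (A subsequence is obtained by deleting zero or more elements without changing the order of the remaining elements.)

One longest non-decreasing subsequence is 6, 18, 21, 35 (positions 2,5,6,10), of length 4; no longer one exists.

4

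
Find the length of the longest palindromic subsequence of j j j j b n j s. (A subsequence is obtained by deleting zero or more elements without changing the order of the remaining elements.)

5

One longest palindromic subsequence is jjjjj (positions 1,2,3,4,7); it reads the same forward and backward, and the interval DP gives dp[1][8] = 5.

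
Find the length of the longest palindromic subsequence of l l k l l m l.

5

Using dp[i][j] = 2 + dp[i+1][j−1] if the ends match, else max(dp[i+1][j], dp[i][j−1]):
dp[1][7] = 5. A witness is lllll at positions 1,2,4,5,7.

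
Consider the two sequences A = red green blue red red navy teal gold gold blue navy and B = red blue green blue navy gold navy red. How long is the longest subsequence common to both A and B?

Backtracking the LCS table gives one alignment: red (A1,B1) → green (A2,B3) → blue (A3,B4) → navy (A6,B5) → gold (A9,B6) → navy (A11,B7).
So the longest common subsequence has length 6.

6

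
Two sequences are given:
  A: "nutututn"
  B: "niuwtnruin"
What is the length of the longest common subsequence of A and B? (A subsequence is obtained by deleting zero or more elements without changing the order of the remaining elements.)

A longest common subsequence is nutun (length 5); the LCS DP confirms no longer common subsequence exists.

5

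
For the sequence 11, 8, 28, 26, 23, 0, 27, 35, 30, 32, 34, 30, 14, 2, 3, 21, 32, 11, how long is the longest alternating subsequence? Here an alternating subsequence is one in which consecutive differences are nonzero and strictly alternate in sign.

A longest alternating subsequence is 11, 8, 28, 26, 35, 30, 32, 14, 21, 11 (positions 1,2,3,4,8,9,10,13,16,18); its 9 consecutive differences strictly alternate in sign, and length 10 is optimal.

10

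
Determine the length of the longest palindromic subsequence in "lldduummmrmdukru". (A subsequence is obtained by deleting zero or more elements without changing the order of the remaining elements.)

8

One longest palindromic subsequence is uummmmuu (positions 5,6,7,8,9,11,13,16); it reads the same forward and backward, and the interval DP gives dp[1][16] = 8.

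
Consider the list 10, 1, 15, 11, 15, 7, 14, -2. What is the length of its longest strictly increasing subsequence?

Scanning left to right, the best length ending at each element is: 10→1, 1→1, 15→2, 11→2, 15→3, 7→2, 14→3, -2→1.
So the longest increasing subsequence has length 3, e.g. 10, 11, 15.

3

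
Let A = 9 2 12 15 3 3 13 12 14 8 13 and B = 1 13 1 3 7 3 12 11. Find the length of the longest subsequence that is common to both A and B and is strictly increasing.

A longest common strictly increasing subsequence is 3, 12 (length 2); it appears in order in both A and B, and no longer such subsequence exists.

2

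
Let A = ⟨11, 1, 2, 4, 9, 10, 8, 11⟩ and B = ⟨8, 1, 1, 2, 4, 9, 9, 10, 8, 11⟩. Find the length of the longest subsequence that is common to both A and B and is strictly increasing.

For each value that appears in both, track the longest common increasing run ending there.
The best achievable length is 6; one witness is 1, 2, 4, 9, 10, 11 (A-positions 2,3,4,5,6,8, B-positions 2,4,5,6,8,10).

6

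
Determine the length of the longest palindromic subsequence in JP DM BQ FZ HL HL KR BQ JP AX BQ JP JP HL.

6

One longest palindromic subsequence is JP BQ HL HL BQ JP (positions 1,3,5,6,11,13); it reads the same forward and backward, and the interval DP gives dp[1][14] = 6.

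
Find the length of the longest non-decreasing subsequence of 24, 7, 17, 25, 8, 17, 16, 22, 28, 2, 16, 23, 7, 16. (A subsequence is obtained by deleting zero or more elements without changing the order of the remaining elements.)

One longest non-decreasing subsequence is 7, 17, 17, 22, 28 (positions 2,3,6,8,9), of length 5; no longer one exists.

5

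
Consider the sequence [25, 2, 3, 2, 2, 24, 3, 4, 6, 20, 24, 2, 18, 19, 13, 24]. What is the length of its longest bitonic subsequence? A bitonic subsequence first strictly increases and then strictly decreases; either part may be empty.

One longest bitonic subsequence is 2, 3, 4, 6, 20, 24, 19, 13 (positions 2,3,8,9,10,11,14,15): it rises to 24 then falls. Length 8 is optimal.

8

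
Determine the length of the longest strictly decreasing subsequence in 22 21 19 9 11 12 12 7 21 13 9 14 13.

One longest decreasing subsequence is 22, 21, 19, 9, 7 (positions 1,2,3,4,8), of length 5; no longer one exists.

5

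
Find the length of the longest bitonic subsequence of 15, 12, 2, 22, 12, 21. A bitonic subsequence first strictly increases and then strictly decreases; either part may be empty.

Let inc[i] be the LIS ending at i and dec[i] the longest strictly decreasing subsequence starting at i. inc = [1, 1, 1, 2, 2, 3], dec = [3, 2, 1, 2, 1, 1].
max_i inc[i]+dec[i]−1 = 3, with one witness 15, 12, 2.

3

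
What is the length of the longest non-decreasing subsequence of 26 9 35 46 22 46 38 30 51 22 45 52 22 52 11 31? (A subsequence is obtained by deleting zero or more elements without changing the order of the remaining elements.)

7

One longest non-decreasing subsequence is 26, 35, 46, 46, 51, 52, 52 (positions 1,3,4,6,9,12,14), of length 7; no longer one exists.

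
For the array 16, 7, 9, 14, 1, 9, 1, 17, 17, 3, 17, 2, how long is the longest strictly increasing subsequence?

One longest increasing subsequence is 7, 9, 14, 17 (positions 2,3,4,8), of length 4; no longer one exists.

4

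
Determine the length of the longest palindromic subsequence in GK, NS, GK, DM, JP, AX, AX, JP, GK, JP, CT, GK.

Using dp[i][j] = 2 + dp[i+1][j−1] if the ends match, else max(dp[i+1][j], dp[i][j−1]):
dp[1][12] = 8. A witness is GK GK JP AX AX JP GK GK at positions 1,3,5,6,7,8,9,12.

8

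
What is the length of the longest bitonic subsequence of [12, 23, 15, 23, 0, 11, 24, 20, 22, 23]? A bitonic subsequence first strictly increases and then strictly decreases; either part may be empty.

5

One longest bitonic subsequence is 12, 15, 23, 24, 23 (positions 1,3,4,7,10): it rises to 24 then falls. Length 5 is optimal.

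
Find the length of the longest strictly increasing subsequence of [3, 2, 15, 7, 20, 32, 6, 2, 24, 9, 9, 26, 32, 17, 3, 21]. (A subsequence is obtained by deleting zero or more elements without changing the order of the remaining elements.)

6

Let dp[i] be the longest increasing subsequence ending at position i. Then dp = [1, 1, 2, 2, 3, 4, 2, 1, 4, 3, 3, 5, 6, 4, 2, 5].
The maximum is 6; one witness is 3, 15, 20, 24, 26, 32 at positions 1,3,5,9,12,13.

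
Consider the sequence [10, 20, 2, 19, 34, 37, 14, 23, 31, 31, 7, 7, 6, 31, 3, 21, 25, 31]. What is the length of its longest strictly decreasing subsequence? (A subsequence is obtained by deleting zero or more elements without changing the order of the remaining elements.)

6

One longest decreasing subsequence is 20, 19, 14, 7, 6, 3 (positions 2,4,7,11,13,15), of length 6; no longer one exists.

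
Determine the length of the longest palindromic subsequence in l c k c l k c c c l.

One longest palindromic subsequence is lcccccl (positions 1,2,4,7,8,9,10); it reads the same forward and backward, and the interval DP gives dp[1][10] = 7.

7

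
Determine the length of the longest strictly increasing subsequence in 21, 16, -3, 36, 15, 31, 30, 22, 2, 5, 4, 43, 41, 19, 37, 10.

5

Let dp[i] be the longest increasing subsequence ending at position i. Then dp = [1, 1, 1, 2, 2, 3, 3, 3, 2, 3, 3, 4, 4, 4, 5, 4].
The maximum is 5; one witness is -3, 2, 5, 19, 37 at positions 3,9,10,14,15.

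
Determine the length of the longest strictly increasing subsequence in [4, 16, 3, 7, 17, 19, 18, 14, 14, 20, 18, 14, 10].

Let dp[i] be the longest increasing subsequence ending at position i. Then dp = [1, 2, 1, 2, 3, 4, 4, 3, 3, 5, 4, 3, 3].
The maximum is 5; one witness is 4, 16, 17, 19, 20 at positions 1,2,5,6,10.

5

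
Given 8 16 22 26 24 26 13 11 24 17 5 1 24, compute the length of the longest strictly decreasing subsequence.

6

One longest decreasing subsequence is 26, 24, 13, 11, 5, 1 (positions 4,5,7,8,11,12), of length 6; no longer one exists.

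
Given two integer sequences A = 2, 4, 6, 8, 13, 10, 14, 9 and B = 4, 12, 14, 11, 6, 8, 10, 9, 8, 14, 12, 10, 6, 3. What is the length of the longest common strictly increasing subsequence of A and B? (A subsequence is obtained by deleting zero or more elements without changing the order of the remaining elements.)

A longest common strictly increasing subsequence is 4, 6, 8, 10, 14 (length 5); it appears in order in both A and B, and no longer such subsequence exists.

5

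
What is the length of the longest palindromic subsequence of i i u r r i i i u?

6

Using dp[i][j] = 2 + dp[i+1][j−1] if the ends match, else max(dp[i+1][j], dp[i][j−1]):
dp[1][9] = 6. A witness is iirrii at positions 1,2,4,5,7,8.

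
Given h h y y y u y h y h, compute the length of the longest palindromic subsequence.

8

One longest palindromic subsequence is hhyyyyhh (positions 1,2,3,4,5,7,8,10); it reads the same forward and backward, and the interval DP gives dp[1][10] = 8.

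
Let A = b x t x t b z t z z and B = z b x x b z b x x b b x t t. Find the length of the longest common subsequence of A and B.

Backtracking the LCS table gives one alignment: b (A1,B2) → x (A2,B3) → x (A4,B4) → b (A6,B5) → z (A7,B6) → t (A8,B14).
So the longest common subsequence has length 6.

6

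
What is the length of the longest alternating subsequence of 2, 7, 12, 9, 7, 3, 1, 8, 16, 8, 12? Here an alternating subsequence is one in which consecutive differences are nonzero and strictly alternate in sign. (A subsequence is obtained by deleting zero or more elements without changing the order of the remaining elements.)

6

Track the best alternating length ending on an up-step vs a down-step at each position: up/down = 1/1, 2/1, 2/1, 2/3, 2/3, 2/3, 1/3, 4/3, 4/1, 4/5, 6/5.
The maximum over both is 6; one such subsequence is 2, 12, 9, 16, 8, 12.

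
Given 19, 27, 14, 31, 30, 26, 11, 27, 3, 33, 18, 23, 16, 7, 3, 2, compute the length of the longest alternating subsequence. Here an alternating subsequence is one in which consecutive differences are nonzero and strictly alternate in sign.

A longest alternating subsequence is 19, 27, 14, 31, 26, 27, 3, 33, 18, 23, 16 (positions 1,2,3,4,6,8,9,10,11,12,13); its 10 consecutive differences strictly alternate in sign, and length 11 is optimal.

11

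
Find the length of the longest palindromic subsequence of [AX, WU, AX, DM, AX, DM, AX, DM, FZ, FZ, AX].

One longest palindromic subsequence is AX DM AX DM AX DM AX (positions 1,4,5,6,7,8,11); it reads the same forward and backward, and the interval DP gives dp[1][11] = 7.

7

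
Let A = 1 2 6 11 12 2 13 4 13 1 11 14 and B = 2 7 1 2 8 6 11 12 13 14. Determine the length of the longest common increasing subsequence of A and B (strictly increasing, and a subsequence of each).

7

For each value that appears in both, track the longest common increasing run ending there.
The best achievable length is 7; one witness is 1, 2, 6, 11, 12, 13, 14 (A-positions 1,2,3,4,5,7,12, B-positions 3,4,6,7,8,9,10).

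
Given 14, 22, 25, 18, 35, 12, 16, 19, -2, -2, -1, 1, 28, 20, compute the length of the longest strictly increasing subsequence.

4

Scanning left to right, the best length ending at each element is: 14→1, 22→2, 25→3, 18→2, 35→4, 12→1, 16→2, 19→3, -2→1, -2→1, -1→2, 1→3, 28→4, 20→4.
So the longest increasing subsequence has length 4, e.g. 14, 22, 25, 35.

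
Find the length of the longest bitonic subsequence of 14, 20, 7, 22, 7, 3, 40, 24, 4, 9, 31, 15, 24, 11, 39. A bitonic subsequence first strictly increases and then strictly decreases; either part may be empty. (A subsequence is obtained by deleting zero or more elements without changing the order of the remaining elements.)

7

Let inc[i] be the LIS ending at i and dec[i] the longest strictly decreasing subsequence starting at i. inc = [1, 2, 1, 3, 1, 1, 4, 4, 2, 3, 5, 4, 5, 4, 6], dec = [3, 3, 2, 3, 2, 1, 4, 3, 1, 1, 3, 2, 2, 1, 1].
max_i inc[i]+dec[i]−1 = 7, with one witness 14, 20, 22, 40, 31, 24, 11.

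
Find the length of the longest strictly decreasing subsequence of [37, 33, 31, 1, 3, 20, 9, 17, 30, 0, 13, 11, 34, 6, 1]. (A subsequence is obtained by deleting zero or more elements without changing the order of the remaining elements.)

9

One longest decreasing subsequence is 37, 33, 31, 20, 17, 13, 11, 6, 1 (positions 1,2,3,6,8,11,12,14,15), of length 9; no longer one exists.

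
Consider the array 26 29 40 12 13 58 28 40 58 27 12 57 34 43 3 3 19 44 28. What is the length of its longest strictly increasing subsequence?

Let dp[i] be the longest increasing subsequence ending at position i. Then dp = [1, 2, 3, 1, 2, 4, 3, 4, 5, 3, 1, 5, 4, 5, 1, 1, 3, 6, 4].
The maximum is 6; one witness is 12, 13, 28, 40, 43, 44 at positions 4,5,7,8,14,18.

6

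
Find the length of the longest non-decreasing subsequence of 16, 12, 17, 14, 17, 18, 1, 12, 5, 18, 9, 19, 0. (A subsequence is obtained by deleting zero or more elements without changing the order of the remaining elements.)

Let dp[i] be the longest non-decreasing subsequence ending at position i. Then dp = [1, 1, 2, 2, 3, 4, 1, 2, 2, 5, 3, 6, 1].
The maximum is 6; one witness is 16, 17, 17, 18, 18, 19 at positions 1,3,5,6,10,12.

6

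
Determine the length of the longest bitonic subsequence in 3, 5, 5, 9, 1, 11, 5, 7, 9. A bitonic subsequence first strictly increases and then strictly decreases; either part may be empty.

5

Let inc[i] be the LIS ending at i and dec[i] the longest strictly decreasing subsequence starting at i. inc = [1, 2, 2, 3, 1, 4, 2, 3, 4], dec = [2, 2, 2, 2, 1, 2, 1, 1, 1].
max_i inc[i]+dec[i]−1 = 5, with one witness 3, 5, 9, 11, 9.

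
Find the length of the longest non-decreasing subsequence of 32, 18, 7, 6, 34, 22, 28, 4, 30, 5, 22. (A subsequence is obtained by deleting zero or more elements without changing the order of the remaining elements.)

4

Scanning left to right, the best length ending at each element is: 32→1, 18→1, 7→1, 6→1, 34→2, 22→2, 28→3, 4→1, 30→4, 5→2, 22→3.
So the longest non-decreasing subsequence has length 4, e.g. 18, 22, 28, 30.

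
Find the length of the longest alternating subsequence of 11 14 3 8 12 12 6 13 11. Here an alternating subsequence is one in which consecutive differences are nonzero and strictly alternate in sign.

A longest alternating subsequence is 11, 14, 3, 8, 6, 13, 11 (positions 1,2,3,4,7,8,9); its 6 consecutive differences strictly alternate in sign, and length 7 is optimal.

7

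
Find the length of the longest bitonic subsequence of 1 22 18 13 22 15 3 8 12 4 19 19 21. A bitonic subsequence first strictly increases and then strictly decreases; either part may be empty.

One longest bitonic subsequence is 1, 22, 18, 15, 12, 4 (positions 1,2,3,6,9,10): it rises to 22 then falls. Length 6 is optimal.

6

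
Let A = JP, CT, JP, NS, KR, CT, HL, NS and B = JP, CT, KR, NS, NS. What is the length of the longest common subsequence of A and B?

Backtracking the LCS table gives one alignment: JP (A1,B1) → CT (A2,B2) → NS (A4,B4) → NS (A8,B5).
So the longest common subsequence has length 4.

4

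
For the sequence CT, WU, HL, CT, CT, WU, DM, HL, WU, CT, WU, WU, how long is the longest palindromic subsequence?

8

Using dp[i][j] = 2 + dp[i+1][j−1] if the ends match, else max(dp[i+1][j], dp[i][j−1]):
dp[1][12] = 8. A witness is CT WU HL CT CT HL WU CT at positions 1,2,3,4,5,8,9,10.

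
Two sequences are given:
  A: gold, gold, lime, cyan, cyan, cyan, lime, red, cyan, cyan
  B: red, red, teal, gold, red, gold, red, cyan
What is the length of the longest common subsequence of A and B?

A longest common subsequence is gold, gold, red, cyan (length 4); the LCS DP confirms no longer common subsequence exists.

4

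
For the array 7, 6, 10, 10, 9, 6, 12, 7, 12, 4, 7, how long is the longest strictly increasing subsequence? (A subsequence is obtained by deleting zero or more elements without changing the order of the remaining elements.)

One longest increasing subsequence is 7, 10, 12 (positions 1,3,7), of length 3; no longer one exists.

3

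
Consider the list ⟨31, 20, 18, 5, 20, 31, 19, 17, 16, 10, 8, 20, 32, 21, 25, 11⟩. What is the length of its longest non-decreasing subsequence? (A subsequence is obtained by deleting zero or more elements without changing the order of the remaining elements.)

5

Scanning left to right, the best length ending at each element is: 31→1, 20→1, 18→1, 5→1, 20→2, 31→3, 19→2, 17→2, 16→2, 10→2, 8→2, 20→3, 32→4, 21→4, 25→5, 11→3.
So the longest non-decreasing subsequence has length 5, e.g. 20, 20, 20, 21, 25.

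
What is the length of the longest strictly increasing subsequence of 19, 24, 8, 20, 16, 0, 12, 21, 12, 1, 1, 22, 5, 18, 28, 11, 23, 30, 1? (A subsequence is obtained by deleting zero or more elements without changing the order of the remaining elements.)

Let dp[i] be the longest increasing subsequence ending at position i. Then dp = [1, 2, 1, 2, 2, 1, 2, 3, 2, 2, 2, 4, 3, 4, 5, 4, 5, 6, 2].
The maximum is 6; one witness is 19, 20, 21, 22, 28, 30 at positions 1,4,8,12,15,18.

6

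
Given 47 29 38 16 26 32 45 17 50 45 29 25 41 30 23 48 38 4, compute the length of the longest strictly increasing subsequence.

5

Scanning left to right, the best length ending at each element is: 47→1, 29→1, 38→2, 16→1, 26→2, 32→3, 45→4, 17→2, 50→5, 45→4, 29→3, 25→3, 41→4, 30→4, 23→3, 48→5, 38→5, 4→1.
So the longest increasing subsequence has length 5, e.g. 16, 26, 32, 45, 50.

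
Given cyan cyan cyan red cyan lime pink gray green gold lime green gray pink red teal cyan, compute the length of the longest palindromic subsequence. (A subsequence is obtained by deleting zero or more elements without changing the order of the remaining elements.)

11

One longest palindromic subsequence is cyan red pink gray green lime green gray pink red cyan (positions 1,4,7,8,9,11,12,13,14,15,17); it reads the same forward and backward, and the interval DP gives dp[1][17] = 11.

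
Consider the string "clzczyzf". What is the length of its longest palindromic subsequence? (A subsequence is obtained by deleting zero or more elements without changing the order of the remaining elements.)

3

One longest palindromic subsequence is zyz (positions 5,6,7); it reads the same forward and backward, and the interval DP gives dp[1][8] = 3.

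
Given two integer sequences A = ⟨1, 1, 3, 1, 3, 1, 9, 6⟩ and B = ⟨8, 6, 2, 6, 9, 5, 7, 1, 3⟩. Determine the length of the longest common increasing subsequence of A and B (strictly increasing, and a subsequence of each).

2

A longest common strictly increasing subsequence is 1, 3 (length 2); it appears in order in both A and B, and no longer such subsequence exists.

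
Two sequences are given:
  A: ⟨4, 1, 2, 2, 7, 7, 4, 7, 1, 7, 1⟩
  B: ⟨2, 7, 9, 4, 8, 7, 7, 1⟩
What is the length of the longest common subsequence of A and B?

6

Backtracking the LCS table gives one alignment: 2 (A4,B1) → 7 (A5,B2) → 4 (A7,B4) → 7 (A8,B6) → 7 (A10,B7) → 1 (A11,B8).
So the longest common subsequence has length 6.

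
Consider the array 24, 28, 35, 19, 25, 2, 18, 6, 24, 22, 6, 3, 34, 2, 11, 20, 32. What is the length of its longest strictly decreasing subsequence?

Scanning left to right, the best length ending at each element is: 24→1, 28→1, 35→1, 19→2, 25→2, 2→3, 18→3, 6→4, 24→3, 22→4, 6→5, 3→6, 34→2, 2→7, 11→5, 20→5, 32→3.
So the longest decreasing subsequence has length 7, e.g. 28, 25, 24, 22, 6, 3, 2.

7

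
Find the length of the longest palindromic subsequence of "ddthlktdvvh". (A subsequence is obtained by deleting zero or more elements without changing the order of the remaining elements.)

One longest palindromic subsequence is dtktd (positions 2,3,6,7,8); it reads the same forward and backward, and the interval DP gives dp[1][11] = 5.

5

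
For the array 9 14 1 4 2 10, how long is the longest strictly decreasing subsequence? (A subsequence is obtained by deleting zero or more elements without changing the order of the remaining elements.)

One longest decreasing subsequence is 9, 4, 2 (positions 1,4,5), of length 3; no longer one exists.

3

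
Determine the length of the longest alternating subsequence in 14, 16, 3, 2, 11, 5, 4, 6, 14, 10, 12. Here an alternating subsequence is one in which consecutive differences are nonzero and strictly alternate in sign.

A longest alternating subsequence is 14, 16, 3, 11, 5, 14, 10, 12 (positions 1,2,3,5,6,9,10,11); its 7 consecutive differences strictly alternate in sign, and length 8 is optimal.

8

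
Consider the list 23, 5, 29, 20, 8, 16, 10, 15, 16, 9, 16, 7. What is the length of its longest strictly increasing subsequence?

Let dp[i] be the longest increasing subsequence ending at position i. Then dp = [1, 1, 2, 2, 2, 3, 3, 4, 5, 3, 5, 2].
The maximum is 5; one witness is 5, 8, 10, 15, 16 at positions 2,5,7,8,9.

5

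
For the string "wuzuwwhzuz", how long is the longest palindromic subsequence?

6

One longest palindromic subsequence is zuwwuz (positions 3,4,5,6,9,10); it reads the same forward and backward, and the interval DP gives dp[1][10] = 6.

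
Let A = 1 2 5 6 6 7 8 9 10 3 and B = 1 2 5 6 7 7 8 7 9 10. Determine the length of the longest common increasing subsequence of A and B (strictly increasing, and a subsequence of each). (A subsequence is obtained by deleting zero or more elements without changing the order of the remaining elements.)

8

For each value that appears in both, track the longest common increasing run ending there.
The best achievable length is 8; one witness is 1, 2, 5, 6, 7, 8, 9, 10 (A-positions 1,2,3,4,6,7,8,9, B-positions 1,2,3,4,5,7,9,10).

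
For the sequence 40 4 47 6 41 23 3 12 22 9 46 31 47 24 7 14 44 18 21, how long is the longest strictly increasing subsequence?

6

One longest increasing subsequence is 4, 6, 12, 22, 46, 47 (positions 2,4,8,9,11,13), of length 6; no longer one exists.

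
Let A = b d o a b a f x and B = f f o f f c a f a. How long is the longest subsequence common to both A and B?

Backtracking the LCS table gives one alignment: o (A3,B3) → a (A4,B7) → a (A6,B9).
So the longest common subsequence has length 3.

3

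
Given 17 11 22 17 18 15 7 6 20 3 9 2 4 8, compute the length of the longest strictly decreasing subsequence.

7

Scanning left to right, the best length ending at each element is: 17→1, 11→2, 22→1, 17→2, 18→2, 15→3, 7→4, 6→5, 20→2, 3→6, 9→4, 2→7, 4→6, 8→5.
So the longest decreasing subsequence has length 7, e.g. 22, 17, 15, 7, 6, 3, 2.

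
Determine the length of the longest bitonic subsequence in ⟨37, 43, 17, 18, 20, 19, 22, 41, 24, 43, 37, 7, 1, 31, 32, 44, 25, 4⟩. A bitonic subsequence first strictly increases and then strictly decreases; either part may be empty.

Let inc[i] be the LIS ending at i and dec[i] the longest strictly decreasing subsequence starting at i. inc = [1, 2, 1, 2, 3, 3, 4, 5, 5, 6, 6, 1, 1, 6, 7, 8, 6, 2], dec = [5, 6, 3, 3, 4, 3, 3, 5, 3, 5, 4, 2, 1, 3, 3, 3, 2, 1].
max_i inc[i]+dec[i]−1 = 10, with one witness 17, 18, 20, 22, 41, 43, 37, 32, 25, 4.

10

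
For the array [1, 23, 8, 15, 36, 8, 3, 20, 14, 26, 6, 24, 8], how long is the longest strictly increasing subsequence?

5

One longest increasing subsequence is 1, 8, 15, 20, 26 (positions 1,3,4,8,10), of length 5; no longer one exists.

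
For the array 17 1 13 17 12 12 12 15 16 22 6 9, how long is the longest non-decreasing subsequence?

One longest non-decreasing subsequence is 1, 12, 12, 12, 15, 16, 22 (positions 2,5,6,7,8,9,10), of length 7; no longer one exists.

7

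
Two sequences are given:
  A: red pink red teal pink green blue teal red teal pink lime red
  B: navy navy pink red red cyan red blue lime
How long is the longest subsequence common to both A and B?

Backtracking the LCS table gives one alignment: red (A1,B5) → red (A3,B7) → blue (A7,B8) → lime (A12,B9).
So the longest common subsequence has length 4.

4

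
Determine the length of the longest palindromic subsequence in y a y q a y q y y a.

One longest palindromic subsequence is ayyqyya (positions 2,3,6,7,8,9,10); it reads the same forward and backward, and the interval DP gives dp[1][10] = 7.

7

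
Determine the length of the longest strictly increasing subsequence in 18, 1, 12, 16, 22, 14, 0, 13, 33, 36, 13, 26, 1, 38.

7

Scanning left to right, the best length ending at each element is: 18→1, 1→1, 12→2, 16→3, 22→4, 14→3, 0→1, 13→3, 33→5, 36→6, 13→3, 26→5, 1→2, 38→7.
So the longest increasing subsequence has length 7, e.g. 1, 12, 16, 22, 33, 36, 38.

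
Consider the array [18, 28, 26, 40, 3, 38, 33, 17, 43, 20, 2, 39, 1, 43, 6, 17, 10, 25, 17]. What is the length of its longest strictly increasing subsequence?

One longest increasing subsequence is 18, 28, 38, 39, 43 (positions 1,2,6,12,14), of length 5; no longer one exists.

5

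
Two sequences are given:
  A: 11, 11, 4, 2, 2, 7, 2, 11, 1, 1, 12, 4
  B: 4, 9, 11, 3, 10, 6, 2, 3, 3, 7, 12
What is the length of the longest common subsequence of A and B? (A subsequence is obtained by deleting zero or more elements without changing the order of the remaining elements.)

4

Backtracking the LCS table gives one alignment: 11 (A1,B3) → 2 (A4,B7) → 7 (A6,B10) → 12 (A11,B11).
So the longest common subsequence has length 4.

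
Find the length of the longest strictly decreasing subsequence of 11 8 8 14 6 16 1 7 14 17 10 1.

Let dp[i] be the longest decreasing subsequence ending at position i. Then dp = [1, 2, 2, 1, 3, 1, 4, 3, 2, 1, 3, 4].
The maximum is 4; one witness is 11, 8, 6, 1 at positions 1,2,5,7.

4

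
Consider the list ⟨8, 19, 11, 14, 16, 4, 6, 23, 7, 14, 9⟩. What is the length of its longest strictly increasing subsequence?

Scanning left to right, the best length ending at each element is: 8→1, 19→2, 11→2, 14→3, 16→4, 4→1, 6→2, 23→5, 7→3, 14→4, 9→4.
So the longest increasing subsequence has length 5, e.g. 8, 11, 14, 16, 23.

5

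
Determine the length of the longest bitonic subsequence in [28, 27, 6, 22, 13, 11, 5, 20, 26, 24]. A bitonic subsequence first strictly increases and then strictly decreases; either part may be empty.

6

Let inc[i] be the LIS ending at i and dec[i] the longest strictly decreasing subsequence starting at i. inc = [1, 1, 1, 2, 2, 2, 1, 3, 4, 4], dec = [6, 5, 2, 4, 3, 2, 1, 1, 2, 1].
max_i inc[i]+dec[i]−1 = 6, with one witness 28, 27, 22, 13, 11, 5.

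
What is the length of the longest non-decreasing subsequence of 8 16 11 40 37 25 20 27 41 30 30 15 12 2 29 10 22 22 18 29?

6

Scanning left to right, the best length ending at each element is: 8→1, 16→2, 11→2, 40→3, 37→3, 25→3, 20→3, 27→4, 41→5, 30→5, 30→6, 15→3, 12→3, 2→1, 29→5, 10→2, 22→4, 22→5, 18→4, 29→6.
So the longest non-decreasing subsequence has length 6, e.g. 8, 16, 25, 27, 30, 30.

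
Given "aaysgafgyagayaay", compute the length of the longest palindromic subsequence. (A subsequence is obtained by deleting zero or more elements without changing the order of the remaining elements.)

One longest palindromic subsequence is aayagagayaa (positions 1,2,3,6,8,10,11,12,13,14,15); it reads the same forward and backward, and the interval DP gives dp[1][16] = 11.

11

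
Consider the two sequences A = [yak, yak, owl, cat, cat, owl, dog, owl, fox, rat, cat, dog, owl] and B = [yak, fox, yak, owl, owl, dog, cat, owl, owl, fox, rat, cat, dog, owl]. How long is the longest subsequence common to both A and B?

11

Backtracking the LCS table gives one alignment: yak (A1,B1) → yak (A2,B3) → owl (A3,B5) → cat (A5,B7) → owl (A6,B8) → owl (A8,B9) → fox (A9,B10) → rat (A10,B11) → cat (A11,B12) → dog (A12,B13) → owl (A13,B14).
So the longest common subsequence has length 11.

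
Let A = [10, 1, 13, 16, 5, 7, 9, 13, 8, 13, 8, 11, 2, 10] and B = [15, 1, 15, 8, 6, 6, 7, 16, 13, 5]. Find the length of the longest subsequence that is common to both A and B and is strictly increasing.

For each value that appears in both, track the longest common increasing run ending there.
The best achievable length is 3; one witness is 1, 7, 13 (A-positions 2,6,8, B-positions 2,7,9).

3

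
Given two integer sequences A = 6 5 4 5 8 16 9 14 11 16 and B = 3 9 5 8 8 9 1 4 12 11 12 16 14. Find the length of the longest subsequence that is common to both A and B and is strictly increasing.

A longest common strictly increasing subsequence is 5, 8, 9, 11, 16 (length 5); it appears in order in both A and B, and no longer such subsequence exists.

5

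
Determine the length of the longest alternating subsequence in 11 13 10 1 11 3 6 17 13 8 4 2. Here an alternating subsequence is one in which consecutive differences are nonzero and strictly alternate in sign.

A longest alternating subsequence is 11, 13, 10, 11, 3, 17, 13 (positions 1,2,3,5,6,8,9); its 6 consecutive differences strictly alternate in sign, and length 7 is optimal.

7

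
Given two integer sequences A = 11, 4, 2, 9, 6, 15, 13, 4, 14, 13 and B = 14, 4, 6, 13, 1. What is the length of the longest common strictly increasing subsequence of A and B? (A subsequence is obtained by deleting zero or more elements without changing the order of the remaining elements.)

3

For each value that appears in both, track the longest common increasing run ending there.
The best achievable length is 3; one witness is 4, 6, 13 (A-positions 2,5,7, B-positions 2,3,4).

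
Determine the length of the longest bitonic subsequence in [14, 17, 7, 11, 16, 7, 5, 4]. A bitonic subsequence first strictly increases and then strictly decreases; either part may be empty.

6

Let inc[i] be the LIS ending at i and dec[i] the longest strictly decreasing subsequence starting at i. inc = [1, 2, 1, 2, 3, 1, 1, 1], dec = [5, 5, 3, 4, 4, 3, 2, 1].
max_i inc[i]+dec[i]−1 = 6, with one witness 14, 17, 16, 7, 5, 4.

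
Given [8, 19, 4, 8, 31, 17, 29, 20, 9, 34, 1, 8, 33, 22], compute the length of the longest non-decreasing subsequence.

5

Let dp[i] be the longest non-decreasing subsequence ending at position i. Then dp = [1, 2, 1, 2, 3, 3, 4, 4, 3, 5, 1, 3, 5, 5].
The maximum is 5; one witness is 8, 8, 17, 29, 34 at positions 1,4,6,7,10.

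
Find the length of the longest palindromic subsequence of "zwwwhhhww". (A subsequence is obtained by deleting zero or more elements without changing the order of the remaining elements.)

Using dp[i][j] = 2 + dp[i+1][j−1] if the ends match, else max(dp[i+1][j], dp[i][j−1]):
dp[1][9] = 7. A witness is wwhhhww at positions 2,3,5,6,7,8,9.

7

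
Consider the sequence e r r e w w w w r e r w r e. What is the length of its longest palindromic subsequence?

One longest palindromic subsequence is errewwwwerre (positions 1,2,3,4,5,6,7,8,10,11,13,14); it reads the same forward and backward, and the interval DP gives dp[1][14] = 12.

12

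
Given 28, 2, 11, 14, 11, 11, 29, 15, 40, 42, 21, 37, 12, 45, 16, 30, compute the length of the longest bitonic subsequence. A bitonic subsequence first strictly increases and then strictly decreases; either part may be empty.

8

Let inc[i] be the LIS ending at i and dec[i] the longest strictly decreasing subsequence starting at i. inc = [1, 1, 2, 3, 2, 2, 4, 4, 5, 6, 5, 6, 3, 7, 5, 6], dec = [3, 1, 1, 2, 1, 1, 3, 2, 3, 3, 2, 2, 1, 2, 1, 1].
max_i inc[i]+dec[i]−1 = 8, with one witness 2, 11, 14, 29, 40, 42, 37, 30.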